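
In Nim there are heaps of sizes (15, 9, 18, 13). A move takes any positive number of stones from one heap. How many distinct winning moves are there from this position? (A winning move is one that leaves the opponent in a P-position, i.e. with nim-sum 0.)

Nim-sum: 15 ^ 9 ^ 18 ^ 13 = 25.
The overall nim-sum is X = 25. A heap of size p has a winning move iff p XOR X < p (reduce it to p XOR X).
  15: 15 XOR 25 = 22 ≥ 15 — no move.
  9: 9 XOR 25 = 16 ≥ 9 — no move.
  18: 18 XOR 25 = 11 < 18 — winning move (to 11).
  13: 13 XOR 25 = 20 ≥ 13 — no move.
That gives 1 winning move.

1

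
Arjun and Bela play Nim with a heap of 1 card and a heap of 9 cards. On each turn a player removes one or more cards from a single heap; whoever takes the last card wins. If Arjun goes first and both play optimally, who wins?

Nim-sum: 1 XOR 9 = 8.
The nim-sum is 8 ≠ 0, so this is an N-position: the player to move can win; Arjun has a winning move.

Arjun wins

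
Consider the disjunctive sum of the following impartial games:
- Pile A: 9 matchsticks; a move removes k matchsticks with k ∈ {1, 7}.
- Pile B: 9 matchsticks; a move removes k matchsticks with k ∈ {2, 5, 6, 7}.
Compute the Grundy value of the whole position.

3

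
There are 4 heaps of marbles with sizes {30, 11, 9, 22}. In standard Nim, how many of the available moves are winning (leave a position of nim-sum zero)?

3

Compute the nim-sum pairwise:
30 ^ 11 = 21
21 ^ 9 = 28
28 ^ 22 = 10
The overall nim-sum is X = 10. A heap of size p has a winning move iff p XOR X < p (reduce it to p XOR X).
  30: 30 XOR 10 = 20 < 30 — winning move (to 20).
  11: 11 XOR 10 = 1 < 11 — winning move (to 1).
  9: 9 XOR 10 = 3 < 9 — winning move (to 3).
  22: 22 XOR 10 = 28 ≥ 22 — no move.
That gives 3 winning moves.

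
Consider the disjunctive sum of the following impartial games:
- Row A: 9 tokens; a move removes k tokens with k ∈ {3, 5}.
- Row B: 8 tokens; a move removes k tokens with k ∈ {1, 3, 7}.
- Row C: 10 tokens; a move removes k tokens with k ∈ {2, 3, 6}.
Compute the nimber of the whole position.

0

Grundy values for row A (subtraction set {3, 5}):
k:     0  1  2  3  4  5  6  7  8  9
g(k):  0  0  0  1  1  1  2  2  0  0
So g(9) = 0.
Grundy values for row B (subtraction set {1, 3, 7}):
g(0) = mex{} = 0
g(1) = mex{0} = 1
g(2) = mex{1} = 0
g(3) = mex{0} = 1
g(4) = mex{1} = 0
g(5) = mex{0} = 1
g(6) = mex{1} = 0
g(7) = mex{0} = 1
g(8) = mex{1} = 0
So g(8) = 0.
Grundy values for row C (subtraction set {2, 3, 6}):
k:     0  1  2  3  4  5  6  7  8  9 10
g(k):  0  0  1  1  2  0  3  1  2  0  0
So g(10) = 0.
By the Sprague-Grundy theorem, the Grundy value of a sum of independent games is the XOR of the component values.
Combined value = 0 ⊕ 0 ⊕ 0 = 0.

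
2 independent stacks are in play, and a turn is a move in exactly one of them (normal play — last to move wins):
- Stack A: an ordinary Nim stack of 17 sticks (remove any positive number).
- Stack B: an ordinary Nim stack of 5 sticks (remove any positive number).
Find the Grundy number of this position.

Stack A is a plain Nim stack of size 17, so its Grundy value is 17.
Stack B is a plain Nim stack of size 5, so its Grundy value is 5.
By the Sprague-Grundy theorem, the Grundy value of a sum of independent games is the XOR of the component values.
Combined value = 17 XOR 5 = 20.

20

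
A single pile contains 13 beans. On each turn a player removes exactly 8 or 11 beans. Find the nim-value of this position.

Build the Grundy sequence with g(k) = mex{g(k−s) : s ∈ {8, 11}, s ≤ k}:
k:     0  1  2  3  4  5  6  7  8  9 10 11 12 13
g(k):  0  0  0  0  0  0  0  0  1  1  1  1  1  1
So g(13) = 1.

1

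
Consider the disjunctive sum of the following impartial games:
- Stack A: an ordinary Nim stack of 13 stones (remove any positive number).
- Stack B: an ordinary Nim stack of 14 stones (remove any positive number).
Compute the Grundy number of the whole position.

Stack A is a plain Nim stack of size 13, so its Grundy value is 13.
Stack B is a plain Nim stack of size 14, so its Grundy value is 14.
By the Sprague-Grundy theorem, the Grundy value of a sum of independent games is the XOR of the component values.
Combined value = 13 XOR 14 = 3.

3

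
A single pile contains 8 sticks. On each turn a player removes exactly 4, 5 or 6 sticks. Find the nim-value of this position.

2

Compute g(0), g(1), … for moves {4, 5, 6}:
g(0) = mex{} = 0
g(1) = mex{} = 0
g(2) = mex{} = 0
g(3) = mex{} = 0
g(4) = mex{0} = 1
g(5) = mex{0} = 1
g(6) = mex{0} = 1
g(7) = mex{0} = 1
g(8) = mex{0,1} = 2
So g(8) = 2.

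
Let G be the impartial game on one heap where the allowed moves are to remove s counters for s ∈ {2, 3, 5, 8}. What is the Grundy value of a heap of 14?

2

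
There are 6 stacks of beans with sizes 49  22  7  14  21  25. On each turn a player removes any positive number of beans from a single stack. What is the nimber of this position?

Bitwise XOR of the heap sizes:
  110001  (49)
  010110  (22)
  000111  (7)
  001110  (14)
  010101  (21)
  011001  (25)
  ------
  100010  (34)

34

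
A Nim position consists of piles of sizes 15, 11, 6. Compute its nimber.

Bitwise XOR of the heap sizes:
  1111  (15)
  1011  (11)
  0110  (6)
  ----
  0010  (2)

2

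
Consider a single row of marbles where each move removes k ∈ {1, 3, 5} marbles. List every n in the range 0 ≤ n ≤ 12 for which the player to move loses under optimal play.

Build the Grundy sequence with g(k) = mex{g(k−s) : s ∈ {1, 3, 5}, s ≤ k}:
k:     0  1  2  3  4  5  6  7  8  9 10 11 12
g(k):  0  1  0  1  0  1  0  1  0  1  0  1  0
The P-positions (g = 0) in 0..12 are 0, 2, 4, 6, 8, 10, 12.

0, 2, 4, 6, 8, 10, 12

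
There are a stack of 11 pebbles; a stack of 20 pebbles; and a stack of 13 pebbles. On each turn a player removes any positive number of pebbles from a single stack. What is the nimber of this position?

18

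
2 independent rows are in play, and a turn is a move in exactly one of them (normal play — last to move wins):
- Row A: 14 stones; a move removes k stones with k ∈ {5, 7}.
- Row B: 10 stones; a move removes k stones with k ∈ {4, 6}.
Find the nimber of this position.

Build the Grundy sequence for row A with g(k) = mex{g(k−s) : s ∈ {5, 7}, s ≤ k}:
g(0) = mex{} = 0
g(1) = mex{} = 0
g(2) = mex{} = 0
g(3) = mex{} = 0
g(4) = mex{} = 0
g(5) = mex{0} = 1
g(6) = mex{0} = 1
g(7) = mex{0} = 1
g(8) = mex{0} = 1
g(9) = mex{0} = 1
g(10) = mex{0,1} = 2
g(11) = mex{0,1} = 2
g(12) = mex{1} = 0
g(13) = mex{1} = 0
g(14) = mex{1} = 0
So g(14) = 0.
Grundy values for row B (subtraction set {4, 6}):
k:     0  1  2  3  4  5  6  7  8  9 10
g(k):  0  0  0  0  1  1  1  1  2  2  0
So g(10) = 0.
The value of a disjunctive sum is the nim-sum of the parts.
Combined value = 0 XOR 0 = 0.

0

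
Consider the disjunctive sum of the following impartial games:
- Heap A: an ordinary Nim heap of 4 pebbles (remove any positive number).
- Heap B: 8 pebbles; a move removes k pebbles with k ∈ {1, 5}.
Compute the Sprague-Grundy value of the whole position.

Heap A is a plain Nim heap of size 4, so its Grundy value is 4.
Grundy values for heap B (subtraction set {1, 5}):
g(0) = mex{} = 0
g(1) = mex{0} = 1
g(2) = mex{1} = 0
g(3) = mex{0} = 1
g(4) = mex{1} = 0
g(5) = mex{0} = 1
g(6) = mex{1} = 0
g(7) = mex{0} = 1
g(8) = mex{1} = 0
So g(8) = 0.
By the Sprague-Grundy theorem, the Grundy value of a sum of independent games is the XOR of the component values.
Combined value = 4 ⊕ 0 = 4.

4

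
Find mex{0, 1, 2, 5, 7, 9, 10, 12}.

3

The values 0, 1, 2 are all present; 3 is the first non-negative integer missing from the set.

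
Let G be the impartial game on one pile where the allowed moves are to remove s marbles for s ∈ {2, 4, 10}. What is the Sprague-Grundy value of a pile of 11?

2

Grundy values for subtraction set {2, 4, 10}:
k:     0  1  2  3  4  5  6  7  8  9 10 11
g(k):  0  0  1  1  2  2  0  0  1  1  2  2
So g(11) = 2.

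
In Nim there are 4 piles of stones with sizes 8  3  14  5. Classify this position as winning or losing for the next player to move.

Write each in binary and XOR column by column:
  1000  (8)
  0011  (3)
  1110  (14)
  0101  (5)
  ----
  0000  (0)
The nim-sum is 0, so this is a P-position: the player to move is in a losing position under optimal play.

Losing position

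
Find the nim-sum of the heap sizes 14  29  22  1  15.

11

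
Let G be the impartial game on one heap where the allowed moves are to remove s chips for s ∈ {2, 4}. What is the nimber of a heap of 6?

Build the Grundy sequence with g(k) = mex{g(k−s) : s ∈ {2, 4}, s ≤ k}:
g(0) = mex{} = 0
g(1) = mex{} = 0
g(2) = mex{0} = 1
g(3) = mex{0} = 1
g(4) = mex{0,1} = 2
g(5) = mex{0,1} = 2
g(6) = mex{1,2} = 0
So g(6) = 0.

0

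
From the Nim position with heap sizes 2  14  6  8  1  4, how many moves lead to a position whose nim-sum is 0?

Bitwise XOR of the heap sizes:
  0010  (2)
  1110  (14)
  0110  (6)
  1000  (8)
  0001  (1)
  0100  (4)
  ----
  0111  (7)
The overall nim-sum is X = 7. A heap of size p has a winning move iff p XOR X < p (reduce it to p XOR X).
  2: 2 XOR 7 = 5 ≥ 2 — no move.
  14: 14 XOR 7 = 9 < 14 — winning move (to 9).
  6: 6 XOR 7 = 1 < 6 — winning move (to 1).
  8: 8 XOR 7 = 15 ≥ 8 — no move.
  1: 1 XOR 7 = 6 ≥ 1 — no move.
  4: 4 XOR 7 = 3 < 4 — winning move (to 3).
That gives 3 winning moves.

3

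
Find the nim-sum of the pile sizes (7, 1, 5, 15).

Compute the nim-sum pairwise:
7 ⊕ 1 = 6
6 ⊕ 5 = 3
3 ⊕ 15 = 12

12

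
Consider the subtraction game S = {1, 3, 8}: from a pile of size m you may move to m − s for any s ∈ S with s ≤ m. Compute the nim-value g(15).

0

Grundy values for subtraction set {1, 3, 8}:
k:     0  1  2  3  4  5  6  7  8  9 10 11 12 13 14 15
g(k):  0  1  0  1  0  1  0  1  2  3  2  0  1  0  1  0
So g(15) = 0.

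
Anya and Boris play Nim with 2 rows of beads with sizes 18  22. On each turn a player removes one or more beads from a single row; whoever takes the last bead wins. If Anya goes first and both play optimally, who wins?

Nim-sum: 18 ^ 22 = 4.
The nim-sum is 4 ≠ 0, so this is an N-position: the player to move can win; Anya has a winning move.

Anya wins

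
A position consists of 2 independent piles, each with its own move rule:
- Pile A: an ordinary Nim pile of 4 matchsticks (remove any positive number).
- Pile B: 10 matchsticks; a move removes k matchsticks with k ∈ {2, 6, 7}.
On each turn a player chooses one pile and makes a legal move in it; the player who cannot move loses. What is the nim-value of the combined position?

7

Pile A is a plain Nim pile of size 4, so its Grundy value is 4.
Build the Grundy sequence for pile B with g(k) = mex{g(k−s) : s ∈ {2, 6, 7}, s ≤ k}:
g(0) = mex{} = 0
g(1) = mex{} = 0
g(2) = mex{0} = 1
g(3) = mex{0} = 1
g(4) = mex{1} = 0
g(5) = mex{1} = 0
g(6) = mex{0} = 1
g(7) = mex{0} = 1
g(8) = mex{0,1} = 2
g(9) = mex{1} = 0
g(10) = mex{0,1,2} = 3
So g(10) = 3.
The value of a disjunctive sum is the nim-sum of the parts.
Combined value = 4 ⊕ 3 = 7.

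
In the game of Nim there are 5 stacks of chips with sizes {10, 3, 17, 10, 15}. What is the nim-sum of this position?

29

Nim-sum: 10 XOR 3 XOR 17 XOR 10 XOR 15 = 29.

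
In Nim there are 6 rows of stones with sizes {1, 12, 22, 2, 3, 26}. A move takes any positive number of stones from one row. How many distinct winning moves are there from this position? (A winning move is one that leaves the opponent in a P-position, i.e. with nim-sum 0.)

Nim-sum: 1 ⊕ 12 ⊕ 22 ⊕ 2 ⊕ 3 ⊕ 26 = 0.
The nim-sum is already 0, so every move leaves a nonzero nim-sum — there are no winning moves.

0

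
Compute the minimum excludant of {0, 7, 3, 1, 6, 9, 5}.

2

The values 0, 1 are all present; 2 is the first non-negative integer missing from the set.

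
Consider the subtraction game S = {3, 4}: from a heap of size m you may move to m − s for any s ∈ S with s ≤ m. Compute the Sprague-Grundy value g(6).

2

Build the Grundy sequence with g(k) = mex{g(k−s) : s ∈ {3, 4}, s ≤ k}:
k:     0  1  2  3  4  5  6
g(k):  0  0  0  1  1  1  2
So g(6) = 2.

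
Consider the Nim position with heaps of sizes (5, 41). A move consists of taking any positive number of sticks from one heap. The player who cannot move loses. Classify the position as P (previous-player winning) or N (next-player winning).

Compute the nim-sum pairwise:
5 ⊕ 41 = 44
The nim-sum is 44 ≠ 0, so this is an N-position: the player to move can win.

N-position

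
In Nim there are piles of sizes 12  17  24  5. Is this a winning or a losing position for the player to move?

Losing position

Nim-sum: 12 ^ 17 ^ 24 ^ 5 = 0.
The nim-sum is 0, so this is a P-position: the player to move is in a losing position under optimal play.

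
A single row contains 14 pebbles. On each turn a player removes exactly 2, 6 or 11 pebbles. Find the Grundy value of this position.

Build the Grundy sequence with g(k) = mex{g(k−s) : s ∈ {2, 6, 11}, s ≤ k}:
k:     0  1  2  3  4  5  6  7  8  9 10 11 12 13 14
g(k):  0  0  1  1  0  0  1  1  0  0  1  1  2  0  3
So g(14) = 3.

3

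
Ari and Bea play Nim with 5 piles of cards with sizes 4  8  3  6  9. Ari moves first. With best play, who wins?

Bea wins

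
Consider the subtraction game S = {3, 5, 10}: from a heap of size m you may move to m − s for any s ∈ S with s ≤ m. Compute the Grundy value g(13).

2

Build the Grundy sequence with g(k) = mex{g(k−s) : s ∈ {3, 5, 10}, s ≤ k}:
k:     0  1  2  3  4  5  6  7  8  9 10 11 12 13
g(k):  0  0  0  1  1  1  2  2  0  0  3  1  1  2
So g(13) = 2.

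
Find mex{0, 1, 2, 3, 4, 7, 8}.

The values 0, 1, 2, 3, 4 are all present; 5 is the first non-negative integer missing from the set.

5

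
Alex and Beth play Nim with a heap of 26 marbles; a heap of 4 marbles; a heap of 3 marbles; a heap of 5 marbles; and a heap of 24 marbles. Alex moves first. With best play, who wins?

Beth wins

Nim-sum: 26 ⊕ 4 ⊕ 3 ⊕ 5 ⊕ 24 = 0.
The nim-sum is 0, so this is a P-position: the player to move is in a losing position under optimal play; Alex is about to move from it and so loses — Beth wins.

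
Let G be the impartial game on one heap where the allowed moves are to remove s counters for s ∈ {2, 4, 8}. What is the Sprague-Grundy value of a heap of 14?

Grundy values for subtraction set {2, 4, 8}:
g(0) = mex{} = 0
g(1) = mex{} = 0
g(2) = mex{0} = 1
g(3) = mex{0} = 1
g(4) = mex{0,1} = 2
g(5) = mex{0,1} = 2
g(6) = mex{1,2} = 0
g(7) = mex{1,2} = 0
g(8) = mex{0,2} = 1
g(9) = mex{0,2} = 1
g(10) = mex{0,1} = 2
g(11) = mex{0,1} = 2
g(12) = mex{1,2} = 0
g(13) = mex{1,2} = 0
g(14) = mex{0,2} = 1
So g(14) = 1.

1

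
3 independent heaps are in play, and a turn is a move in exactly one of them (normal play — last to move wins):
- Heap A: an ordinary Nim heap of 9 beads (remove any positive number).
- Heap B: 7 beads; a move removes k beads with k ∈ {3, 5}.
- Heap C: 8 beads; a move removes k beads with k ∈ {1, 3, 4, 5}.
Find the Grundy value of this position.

11

Heap A is a plain Nim heap of size 9, so its Grundy value is 9.
Grundy values for heap B (subtraction set {3, 5}):
k:     0  1  2  3  4  5  6  7
g(k):  0  0  0  1  1  1  2  2
So g(7) = 2.
Grundy values for heap C (subtraction set {1, 3, 4, 5}):
k:     0  1  2  3  4  5  6  7  8
g(k):  0  1  0  1  2  3  2  3  0
So g(8) = 0.
By the Sprague-Grundy theorem, the Grundy value of a sum of independent games is the XOR of the component values.
Combined value = 9 ⊕ 2 ⊕ 0 = 11.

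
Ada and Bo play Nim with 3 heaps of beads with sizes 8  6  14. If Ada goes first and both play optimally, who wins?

Bitwise XOR of the heap sizes:
  1000  (8)
  0110  (6)
  1110  (14)
  ----
  0000  (0)
The nim-sum is 0, so this is a P-position: the player to move is in a losing position under optimal play; Ada is about to move from it and so loses — Bo wins.

Bo wins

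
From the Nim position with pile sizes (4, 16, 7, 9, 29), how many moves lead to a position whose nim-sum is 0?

3

Compute the nim-sum pairwise:
4 XOR 16 = 20
20 XOR 7 = 19
19 XOR 9 = 26
26 XOR 29 = 7
The overall nim-sum is X = 7. A pile of size p has a winning move iff p XOR X < p (reduce it to p XOR X).
  4: 4 XOR 7 = 3 < 4 — winning move (to 3).
  16: 16 XOR 7 = 23 ≥ 16 — no move.
  7: 7 XOR 7 = 0 < 7 — winning move (to 0).
  9: 9 XOR 7 = 14 ≥ 9 — no move.
  29: 29 XOR 7 = 26 < 29 — winning move (to 26).
That gives 3 winning moves.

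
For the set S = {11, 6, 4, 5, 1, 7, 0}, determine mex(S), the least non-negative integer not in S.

2

The values 0, 1 are all present; 2 is the first non-negative integer missing from the set.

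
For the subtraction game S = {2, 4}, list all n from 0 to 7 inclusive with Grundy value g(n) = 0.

0, 1, 6, 7

Build the Grundy sequence with g(k) = mex{g(k−s) : s ∈ {2, 4}, s ≤ k}:
g(0) = mex{} = 0
g(1) = mex{} = 0
g(2) = mex{0} = 1
g(3) = mex{0} = 1
g(4) = mex{0,1} = 2
g(5) = mex{0,1} = 2
g(6) = mex{1,2} = 0
g(7) = mex{1,2} = 0
The P-positions (g = 0) in 0..7 are 0, 1, 6, 7.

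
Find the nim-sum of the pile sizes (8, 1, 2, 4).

15

Nim-sum: 8 XOR 1 XOR 2 XOR 4 = 15.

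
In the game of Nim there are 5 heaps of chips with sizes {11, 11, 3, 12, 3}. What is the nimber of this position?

Bitwise XOR of the heap sizes:
  1011  (11)
  1011  (11)
  0011  (3)
  1100  (12)
  0011  (3)
  ----
  1100  (12)

12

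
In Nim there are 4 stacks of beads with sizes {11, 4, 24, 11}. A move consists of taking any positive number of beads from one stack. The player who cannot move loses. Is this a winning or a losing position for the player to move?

Write each in binary and XOR column by column:
  01011  (11)
  00100  (4)
  11000  (24)
  01011  (11)
  -----
  11100  (28)
The nim-sum is 28 ≠ 0, so this is an N-position: the player to move can win.

Winning position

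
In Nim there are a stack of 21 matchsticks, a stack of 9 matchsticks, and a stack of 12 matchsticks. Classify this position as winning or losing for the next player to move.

Nim-sum: 21 ⊕ 9 ⊕ 12 = 16.
The nim-sum is 16 ≠ 0, so this is an N-position: the player to move can win.

Winning position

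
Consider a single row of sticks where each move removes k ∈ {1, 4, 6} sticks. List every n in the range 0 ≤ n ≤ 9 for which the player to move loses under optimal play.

0, 2, 5, 7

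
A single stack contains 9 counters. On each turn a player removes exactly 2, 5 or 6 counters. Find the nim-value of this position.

2

Build the Grundy sequence with g(k) = mex{g(k−s) : s ∈ {2, 5, 6}, s ≤ k}:
g(0) = mex{} = 0
g(1) = mex{} = 0
g(2) = mex{0} = 1
g(3) = mex{0} = 1
g(4) = mex{1} = 0
g(5) = mex{0,1} = 2
g(6) = mex{0} = 1
g(7) = mex{0,1,2} = 3
g(8) = mex{1} = 0
g(9) = mex{0,1,3} = 2
So g(9) = 2.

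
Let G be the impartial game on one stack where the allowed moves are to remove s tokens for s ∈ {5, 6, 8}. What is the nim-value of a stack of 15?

0

Compute g(0), g(1), … for moves {5, 6, 8}:
k:     0  1  2  3  4  5  6  7  8  9 10 11 12 13 14 15
g(k):  0  0  0  0  0  1  1  1  1  1  2  2  2  0  0  0
So g(15) = 0.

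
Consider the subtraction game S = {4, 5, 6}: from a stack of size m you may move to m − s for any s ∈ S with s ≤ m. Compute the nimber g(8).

2

Compute g(0), g(1), … for moves {4, 5, 6}:
k:     0  1  2  3  4  5  6  7  8
g(k):  0  0  0  0  1  1  1  1  2
So g(8) = 2.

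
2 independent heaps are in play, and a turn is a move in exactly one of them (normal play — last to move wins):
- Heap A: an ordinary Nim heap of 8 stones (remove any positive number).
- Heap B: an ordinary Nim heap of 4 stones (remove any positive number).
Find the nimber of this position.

Heap A is a plain Nim heap of size 8, so its Grundy value is 8.
Heap B is a plain Nim heap of size 4, so its Grundy value is 4.
By the Sprague-Grundy theorem, the Grundy value of a sum of independent games is the XOR of the component values.
Combined value = 8 ⊕ 4 = 12.

12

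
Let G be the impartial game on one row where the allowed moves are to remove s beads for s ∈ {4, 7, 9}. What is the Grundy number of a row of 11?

2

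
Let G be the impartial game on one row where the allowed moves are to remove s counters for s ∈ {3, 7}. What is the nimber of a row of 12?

0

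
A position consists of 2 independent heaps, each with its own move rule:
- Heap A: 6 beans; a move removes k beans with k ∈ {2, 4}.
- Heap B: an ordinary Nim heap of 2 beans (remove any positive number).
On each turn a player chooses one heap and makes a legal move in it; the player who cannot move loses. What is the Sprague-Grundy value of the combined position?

2

Build the Grundy sequence for heap A with g(k) = mex{g(k−s) : s ∈ {2, 4}, s ≤ k}:
k:     0  1  2  3  4  5  6
g(k):  0  0  1  1  2  2  0
So g(6) = 0.
Heap B is a plain Nim heap of size 2, so its Grundy value is 2.
By the Sprague-Grundy theorem, the Grundy value of a sum of independent games is the XOR of the component values.
Combined value = 0 ⊕ 2 = 2.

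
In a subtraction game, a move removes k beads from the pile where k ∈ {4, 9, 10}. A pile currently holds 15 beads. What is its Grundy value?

Build the Grundy sequence with g(k) = mex{g(k−s) : s ∈ {4, 9, 10}, s ≤ k}:
k:     0  1  2  3  4  5  6  7  8  9 10 11 12 13 14 15
g(k):  0  0  0  0  1  1  1  1  0  2  2  2  1  3  0  0
So g(15) = 0.

0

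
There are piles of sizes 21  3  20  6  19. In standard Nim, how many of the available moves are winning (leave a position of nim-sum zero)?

Nim-sum: 21 ^ 3 ^ 20 ^ 6 ^ 19 = 23.
The overall nim-sum is X = 23. A pile of size p has a winning move iff p XOR X < p (reduce it to p XOR X).
  21: 21 XOR 23 = 2 < 21 — winning move (to 2).
  3: 3 XOR 23 = 20 ≥ 3 — no move.
  20: 20 XOR 23 = 3 < 20 — winning move (to 3).
  6: 6 XOR 23 = 17 ≥ 6 — no move.
  19: 19 XOR 23 = 4 < 19 — winning move (to 4).
That gives 3 winning moves.

3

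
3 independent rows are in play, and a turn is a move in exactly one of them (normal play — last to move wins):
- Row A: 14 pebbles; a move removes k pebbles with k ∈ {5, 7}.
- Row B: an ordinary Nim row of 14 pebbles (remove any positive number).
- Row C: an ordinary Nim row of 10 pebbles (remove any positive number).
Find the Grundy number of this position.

4

Build the Grundy sequence for row A with g(k) = mex{g(k−s) : s ∈ {5, 7}, s ≤ k}:
g(0) = mex{} = 0
g(1) = mex{} = 0
g(2) = mex{} = 0
g(3) = mex{} = 0
g(4) = mex{} = 0
g(5) = mex{0} = 1
g(6) = mex{0} = 1
g(7) = mex{0} = 1
g(8) = mex{0} = 1
g(9) = mex{0} = 1
g(10) = mex{0,1} = 2
g(11) = mex{0,1} = 2
g(12) = mex{1} = 0
g(13) = mex{1} = 0
g(14) = mex{1} = 0
So g(14) = 0.
Row B is a plain Nim row of size 14, so its Grundy value is 14.
Row C is a plain Nim row of size 10, so its Grundy value is 10.
The value of a disjunctive sum is the nim-sum of the parts.
Combined value = 0 XOR 14 XOR 10 = 4.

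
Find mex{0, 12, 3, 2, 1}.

4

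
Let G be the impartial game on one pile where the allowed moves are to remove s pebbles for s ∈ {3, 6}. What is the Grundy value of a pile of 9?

0

Compute g(0), g(1), … for moves {3, 6}:
g(0) = mex{} = 0
g(1) = mex{} = 0
g(2) = mex{} = 0
g(3) = mex{0} = 1
g(4) = mex{0} = 1
g(5) = mex{0} = 1
g(6) = mex{0,1} = 2
g(7) = mex{0,1} = 2
g(8) = mex{0,1} = 2
g(9) = mex{1,2} = 0
So g(9) = 0.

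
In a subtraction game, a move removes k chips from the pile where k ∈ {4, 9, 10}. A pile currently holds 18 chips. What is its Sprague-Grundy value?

Build the Grundy sequence with g(k) = mex{g(k−s) : s ∈ {4, 9, 10}, s ≤ k}:
k:     0  1  2  3  4  5  6  7  8  9 10 11 12 13 14 15 16 17 18
g(k):  0  0  0  0  1  1  1  1  0  2  2  2  1  3  0  0  0  2  1
So g(18) = 1.

1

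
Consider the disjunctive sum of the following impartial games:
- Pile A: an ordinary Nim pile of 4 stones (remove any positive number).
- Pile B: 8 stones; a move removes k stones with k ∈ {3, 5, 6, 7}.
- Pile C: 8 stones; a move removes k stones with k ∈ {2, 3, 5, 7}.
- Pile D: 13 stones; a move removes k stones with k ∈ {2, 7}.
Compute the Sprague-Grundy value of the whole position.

Pile A is a plain Nim pile of size 4, so its Grundy value is 4.
Grundy values for pile B (subtraction set {3, 5, 6, 7}):
k:     0  1  2  3  4  5  6  7  8
g(k):  0  0  0  1  1  1  2  2  2
So g(8) = 2.
Grundy values for pile C (subtraction set {2, 3, 5, 7}):
g(0) = mex{} = 0
g(1) = mex{} = 0
g(2) = mex{0} = 1
g(3) = mex{0} = 1
g(4) = mex{0,1} = 2
g(5) = mex{0,1} = 2
g(6) = mex{0,1,2} = 3
g(7) = mex{0,1,2} = 3
g(8) = mex{0,1,2,3} = 4
So g(8) = 4.
Grundy values for pile D (subtraction set {2, 7}):
k:     0  1  2  3  4  5  6  7  8  9 10 11 12 13
g(k):  0  0  1  1  0  0  1  1  2  0  0  1  1  0
So g(13) = 0.
By the Sprague-Grundy theorem, the Grundy value of a sum of independent games is the XOR of the component values.
Combined value = 4 ⊕ 2 ⊕ 4 ⊕ 0 = 2.

2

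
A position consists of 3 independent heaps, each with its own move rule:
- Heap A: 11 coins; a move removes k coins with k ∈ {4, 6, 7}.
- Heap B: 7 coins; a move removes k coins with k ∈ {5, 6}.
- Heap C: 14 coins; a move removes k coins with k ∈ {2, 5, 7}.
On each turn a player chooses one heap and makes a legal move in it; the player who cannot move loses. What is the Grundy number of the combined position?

1

For heap A, compute g(0), g(1), … with moves {4, 6, 7}:
g(0) = mex{} = 0
g(1) = mex{} = 0
g(2) = mex{} = 0
g(3) = mex{} = 0
g(4) = mex{0} = 1
g(5) = mex{0} = 1
g(6) = mex{0} = 1
g(7) = mex{0} = 1
g(8) = mex{0,1} = 2
g(9) = mex{0,1} = 2
g(10) = mex{0,1} = 2
g(11) = mex{1} = 0
So g(11) = 0.
Grundy values for heap B (subtraction set {5, 6}):
g(0) = mex{} = 0
g(1) = mex{} = 0
g(2) = mex{} = 0
g(3) = mex{} = 0
g(4) = mex{} = 0
g(5) = mex{0} = 1
g(6) = mex{0} = 1
g(7) = mex{0} = 1
So g(7) = 1.
Build the Grundy sequence for heap C with g(k) = mex{g(k−s) : s ∈ {2, 5, 7}, s ≤ k}:
g(0) = mex{} = 0
g(1) = mex{} = 0
g(2) = mex{0} = 1
g(3) = mex{0} = 1
g(4) = mex{1} = 0
g(5) = mex{0,1} = 2
g(6) = mex{0} = 1
g(7) = mex{0,1,2} = 3
g(8) = mex{0,1} = 2
g(9) = mex{0,1,3} = 2
g(10) = mex{1,2} = 0
g(11) = mex{0,1,2} = 3
g(12) = mex{0,2,3} = 1
g(13) = mex{1,2,3} = 0
g(14) = mex{1,2,3} = 0
So g(14) = 0.
The value of a disjunctive sum is the nim-sum of the parts.
Combined value = 0 ⊕ 1 ⊕ 0 = 1.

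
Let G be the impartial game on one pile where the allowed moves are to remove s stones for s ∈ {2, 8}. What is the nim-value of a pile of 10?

Build the Grundy sequence with g(k) = mex{g(k−s) : s ∈ {2, 8}, s ≤ k}:
g(0) = mex{} = 0
g(1) = mex{} = 0
g(2) = mex{0} = 1
g(3) = mex{0} = 1
g(4) = mex{1} = 0
g(5) = mex{1} = 0
g(6) = mex{0} = 1
g(7) = mex{0} = 1
g(8) = mex{0,1} = 2
g(9) = mex{0,1} = 2
g(10) = mex{1,2} = 0
So g(10) = 0.

0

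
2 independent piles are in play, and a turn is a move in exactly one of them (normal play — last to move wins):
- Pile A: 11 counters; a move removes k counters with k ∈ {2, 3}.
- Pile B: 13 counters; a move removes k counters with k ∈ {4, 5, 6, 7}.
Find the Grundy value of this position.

0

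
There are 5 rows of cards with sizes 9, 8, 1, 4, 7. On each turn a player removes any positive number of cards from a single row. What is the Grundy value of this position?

3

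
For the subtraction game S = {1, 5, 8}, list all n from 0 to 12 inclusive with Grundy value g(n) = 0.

Build the Grundy sequence with g(k) = mex{g(k−s) : s ∈ {1, 5, 8}, s ≤ k}:
k:     0  1  2  3  4  5  6  7  8  9 10 11 12
g(k):  0  1  0  1  0  1  0  1  2  3  2  3  2
The P-positions (g = 0) in 0..12 are 0, 2, 4, 6.

0, 2, 4, 6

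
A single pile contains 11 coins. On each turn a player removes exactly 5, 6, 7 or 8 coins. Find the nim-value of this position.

Grundy values for subtraction set {5, 6, 7, 8}:
k:     0  1  2  3  4  5  6  7  8  9 10 11
g(k):  0  0  0  0  0  1  1  1  1  1  2  2
So g(11) = 2.

2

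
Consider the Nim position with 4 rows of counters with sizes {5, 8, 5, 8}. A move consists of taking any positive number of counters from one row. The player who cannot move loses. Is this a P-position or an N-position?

P-position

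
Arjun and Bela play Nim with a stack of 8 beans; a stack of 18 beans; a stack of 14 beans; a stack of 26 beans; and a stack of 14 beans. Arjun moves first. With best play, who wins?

Nim-sum: 8 ⊕ 18 ⊕ 14 ⊕ 26 ⊕ 14 = 0.
The nim-sum is 0, so this is a P-position: the player to move is in a losing position under optimal play; Arjun is about to move from it and so loses — Bela wins.

Bela wins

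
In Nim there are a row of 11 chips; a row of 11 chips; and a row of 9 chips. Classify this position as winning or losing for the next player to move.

Winning position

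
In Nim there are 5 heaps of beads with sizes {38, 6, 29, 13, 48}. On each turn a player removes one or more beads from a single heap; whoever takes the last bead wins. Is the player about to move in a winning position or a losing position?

Nim-sum: 38 ^ 6 ^ 29 ^ 13 ^ 48 = 0.
The nim-sum is 0, so this is a P-position: the player to move is in a losing position under optimal play.

Losing position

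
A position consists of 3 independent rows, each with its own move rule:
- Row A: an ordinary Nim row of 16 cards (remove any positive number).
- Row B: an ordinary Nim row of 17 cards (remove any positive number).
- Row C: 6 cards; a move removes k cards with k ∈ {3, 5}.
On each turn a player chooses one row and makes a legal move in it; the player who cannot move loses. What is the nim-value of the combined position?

3

Row A is a plain Nim row of size 16, so its Grundy value is 16.
Row B is a plain Nim row of size 17, so its Grundy value is 17.
Grundy values for row C (subtraction set {3, 5}):
k:     0  1  2  3  4  5  6
g(k):  0  0  0  1  1  1  2
So g(6) = 2.
The value of a disjunctive sum is the nim-sum of the parts.
Combined value = 16 XOR 17 XOR 2 = 3.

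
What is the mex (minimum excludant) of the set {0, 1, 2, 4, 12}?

The values 0, 1, 2 are all present; 3 is the first non-negative integer missing from the set.

3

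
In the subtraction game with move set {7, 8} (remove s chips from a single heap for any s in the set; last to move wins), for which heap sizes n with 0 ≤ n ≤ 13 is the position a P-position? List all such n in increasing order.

0, 1, 2, 3, 4, 5, 6

Build the Grundy sequence with g(k) = mex{g(k−s) : s ∈ {7, 8}, s ≤ k}:
k:     0  1  2  3  4  5  6  7  8  9 10 11 12 13
g(k):  0  0  0  0  0  0  0  1  1  1  1  1  1  1
The P-positions (g = 0) in 0..13 are 0, 1, 2, 3, 4, 5, 6.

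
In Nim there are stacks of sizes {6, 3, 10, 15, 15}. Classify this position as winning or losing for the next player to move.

Write each in binary and XOR column by column:
  0110  (6)
  0011  (3)
  1010  (10)
  1111  (15)
  1111  (15)
  ----
  1111  (15)
The nim-sum is 15 ≠ 0, so this is an N-position: the player to move can win.

Winning position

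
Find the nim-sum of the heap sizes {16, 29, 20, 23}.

14

Nim-sum: 16 ^ 29 ^ 20 ^ 23 = 14.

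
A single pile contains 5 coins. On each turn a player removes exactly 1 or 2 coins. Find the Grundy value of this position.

2

Build the Grundy sequence with g(k) = mex{g(k−s) : s ∈ {1, 2}, s ≤ k}:
k:     0  1  2  3  4  5
g(k):  0  1  2  0  1  2
So g(5) = 2.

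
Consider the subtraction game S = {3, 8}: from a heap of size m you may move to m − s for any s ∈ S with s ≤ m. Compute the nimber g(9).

Grundy values for subtraction set {3, 8}:
g(0) = mex{} = 0
g(1) = mex{} = 0
g(2) = mex{} = 0
g(3) = mex{0} = 1
g(4) = mex{0} = 1
g(5) = mex{0} = 1
g(6) = mex{1} = 0
g(7) = mex{1} = 0
g(8) = mex{0,1} = 2
g(9) = mex{0} = 1
So g(9) = 1.

1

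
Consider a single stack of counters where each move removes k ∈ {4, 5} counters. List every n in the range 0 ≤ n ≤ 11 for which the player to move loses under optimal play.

0, 1, 2, 3, 9, 10, 11

Grundy values for subtraction set {4, 5}:
g(0) = mex{} = 0
g(1) = mex{} = 0
g(2) = mex{} = 0
g(3) = mex{} = 0
g(4) = mex{0} = 1
g(5) = mex{0} = 1
g(6) = mex{0} = 1
g(7) = mex{0} = 1
g(8) = mex{0,1} = 2
g(9) = mex{1} = 0
g(10) = mex{1} = 0
g(11) = mex{1} = 0
The P-positions (g = 0) in 0..11 are 0, 1, 2, 3, 9, 10, 11.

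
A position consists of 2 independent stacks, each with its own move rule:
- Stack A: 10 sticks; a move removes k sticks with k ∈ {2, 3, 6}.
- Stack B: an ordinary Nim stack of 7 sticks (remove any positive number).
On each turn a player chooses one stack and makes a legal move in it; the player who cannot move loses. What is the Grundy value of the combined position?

7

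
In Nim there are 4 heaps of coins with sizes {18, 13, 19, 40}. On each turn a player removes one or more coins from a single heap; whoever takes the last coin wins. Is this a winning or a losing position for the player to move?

Winning position

Nim-sum: 18 ^ 13 ^ 19 ^ 40 = 36.
The nim-sum is 36 ≠ 0, so this is an N-position: the player to move can win.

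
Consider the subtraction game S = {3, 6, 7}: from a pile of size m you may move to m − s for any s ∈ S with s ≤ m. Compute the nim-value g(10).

0

Grundy values for subtraction set {3, 6, 7}:
k:     0  1  2  3  4  5  6  7  8  9 10
g(k):  0  0  0  1  1  1  2  2  2  3  0
So g(10) = 0.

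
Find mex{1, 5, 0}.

2

The values 0, 1 are all present; 2 is the first non-negative integer missing from the set.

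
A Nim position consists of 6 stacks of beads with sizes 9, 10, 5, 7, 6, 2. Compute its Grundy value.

5

Nim-sum: 9 XOR 10 XOR 5 XOR 7 XOR 6 XOR 2 = 5.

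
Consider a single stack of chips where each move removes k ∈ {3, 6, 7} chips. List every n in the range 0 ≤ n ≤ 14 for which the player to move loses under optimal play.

0, 1, 2, 10, 11, 12

Build the Grundy sequence with g(k) = mex{g(k−s) : s ∈ {3, 6, 7}, s ≤ k}:
g(0) = mex{} = 0
g(1) = mex{} = 0
g(2) = mex{} = 0
g(3) = mex{0} = 1
g(4) = mex{0} = 1
g(5) = mex{0} = 1
g(6) = mex{0,1} = 2
g(7) = mex{0,1} = 2
g(8) = mex{0,1} = 2
g(9) = mex{0,1,2} = 3
g(10) = mex{1,2} = 0
g(11) = mex{1,2} = 0
g(12) = mex{1,2,3} = 0
g(13) = mex{0,2} = 1
g(14) = mex{0,2} = 1
The P-positions (g = 0) in 0..14 are 0, 1, 2, 10, 11, 12.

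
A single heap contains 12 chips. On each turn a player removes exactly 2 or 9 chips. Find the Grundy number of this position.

Grundy values for subtraction set {2, 9}:
k:     0  1  2  3  4  5  6  7  8  9 10 11 12
g(k):  0  0  1  1  0  0  1  1  0  2  1  0  0
So g(12) = 0.

0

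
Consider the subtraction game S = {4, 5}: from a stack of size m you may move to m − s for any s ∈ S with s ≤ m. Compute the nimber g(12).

Compute g(0), g(1), … for moves {4, 5}:
k:     0  1  2  3  4  5  6  7  8  9 10 11 12
g(k):  0  0  0  0  1  1  1  1  2  0  0  0  0
So g(12) = 0.

0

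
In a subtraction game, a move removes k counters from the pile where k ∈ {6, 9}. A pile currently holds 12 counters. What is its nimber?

2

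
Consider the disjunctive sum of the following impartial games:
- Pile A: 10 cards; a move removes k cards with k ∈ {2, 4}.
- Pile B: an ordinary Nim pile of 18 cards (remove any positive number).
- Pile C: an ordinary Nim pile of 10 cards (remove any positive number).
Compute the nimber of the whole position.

Build the Grundy sequence for pile A with g(k) = mex{g(k−s) : s ∈ {2, 4}, s ≤ k}:
g(0) = mex{} = 0
g(1) = mex{} = 0
g(2) = mex{0} = 1
g(3) = mex{0} = 1
g(4) = mex{0,1} = 2
g(5) = mex{0,1} = 2
g(6) = mex{1,2} = 0
g(7) = mex{1,2} = 0
g(8) = mex{0,2} = 1
g(9) = mex{0,2} = 1
g(10) = mex{0,1} = 2
So g(10) = 2.
Pile B is a plain Nim pile of size 18, so its Grundy value is 18.
Pile C is a plain Nim pile of size 10, so its Grundy value is 10.
The value of a disjunctive sum is the nim-sum of the parts.
Combined value = 2 ⊕ 18 ⊕ 10 = 26.

26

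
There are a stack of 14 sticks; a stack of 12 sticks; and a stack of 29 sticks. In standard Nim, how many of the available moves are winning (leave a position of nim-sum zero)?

Compute the nim-sum pairwise:
14 ⊕ 12 = 2
2 ⊕ 29 = 31
The overall nim-sum is X = 31. A stack of size p has a winning move iff p XOR X < p (reduce it to p XOR X).
  14: 14 XOR 31 = 17 ≥ 14 — no move.
  12: 12 XOR 31 = 19 ≥ 12 — no move.
  29: 29 XOR 31 = 2 < 29 — winning move (to 2).
That gives 1 winning move.

1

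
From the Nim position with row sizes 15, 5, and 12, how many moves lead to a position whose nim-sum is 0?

3

Compute the nim-sum pairwise:
15 ⊕ 5 = 10
10 ⊕ 12 = 6
The overall nim-sum is X = 6. A row of size p has a winning move iff p XOR X < p (reduce it to p XOR X).
  15: 15 XOR 6 = 9 < 15 — winning move (to 9).
  5: 5 XOR 6 = 3 < 5 — winning move (to 3).
  12: 12 XOR 6 = 10 < 12 — winning move (to 10).
That gives 3 winning moves.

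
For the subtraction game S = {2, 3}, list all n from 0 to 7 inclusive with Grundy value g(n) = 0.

0, 1, 5, 6

Compute g(0), g(1), … for moves {2, 3}:
k:     0  1  2  3  4  5  6  7
g(k):  0  0  1  1  2  0  0  1
The P-positions (g = 0) in 0..7 are 0, 1, 5, 6.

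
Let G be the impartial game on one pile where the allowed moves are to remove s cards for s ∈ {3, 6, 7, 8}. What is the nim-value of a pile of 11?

0

Build the Grundy sequence with g(k) = mex{g(k−s) : s ∈ {3, 6, 7, 8}, s ≤ k}:
g(0) = mex{} = 0
g(1) = mex{} = 0
g(2) = mex{} = 0
g(3) = mex{0} = 1
g(4) = mex{0} = 1
g(5) = mex{0} = 1
g(6) = mex{0,1} = 2
g(7) = mex{0,1} = 2
g(8) = mex{0,1} = 2
g(9) = mex{0,1,2} = 3
g(10) = mex{0,1,2} = 3
g(11) = mex{1,2} = 0
So g(11) = 0.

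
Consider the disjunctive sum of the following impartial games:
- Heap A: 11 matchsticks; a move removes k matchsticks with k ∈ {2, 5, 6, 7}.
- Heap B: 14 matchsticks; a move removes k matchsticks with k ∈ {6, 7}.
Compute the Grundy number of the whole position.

3

Grundy values for heap A (subtraction set {2, 5, 6, 7}):
k:     0  1  2  3  4  5  6  7  8  9 10 11
g(k):  0  0  1  1  0  2  1  3  2  2  3  3
So g(11) = 3.
For heap B, compute g(0), g(1), … with moves {6, 7}:
k:     0  1  2  3  4  5  6  7  8  9 10 11 12 13 14
g(k):  0  0  0  0  0  0  1  1  1  1  1  1  2  0  0
So g(14) = 0.
By the Sprague-Grundy theorem, the Grundy value of a sum of independent games is the XOR of the component values.
Combined value = 3 ⊕ 0 = 3.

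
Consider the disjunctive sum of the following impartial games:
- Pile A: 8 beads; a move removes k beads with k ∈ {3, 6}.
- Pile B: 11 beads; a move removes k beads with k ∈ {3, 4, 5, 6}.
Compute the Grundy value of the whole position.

For pile A, compute g(0), g(1), … with moves {3, 6}:
k:     0  1  2  3  4  5  6  7  8
g(k):  0  0  0  1  1  1  2  2  2
So g(8) = 2.
Build the Grundy sequence for pile B with g(k) = mex{g(k−s) : s ∈ {3, 4, 5, 6}, s ≤ k}:
k:     0  1  2  3  4  5  6  7  8  9 10 11
g(k):  0  0  0  1  1  1  2  2  2  0  0  0
So g(11) = 0.
The value of a disjunctive sum is the nim-sum of the parts.
Combined value = 2 XOR 0 = 2.

2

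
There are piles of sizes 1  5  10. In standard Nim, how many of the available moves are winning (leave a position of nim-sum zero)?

1

Nim-sum: 1 ⊕ 5 ⊕ 10 = 14.
The overall nim-sum is X = 14. A pile of size p has a winning move iff p XOR X < p (reduce it to p XOR X).
  1: 1 XOR 14 = 15 ≥ 1 — no move.
  5: 5 XOR 14 = 11 ≥ 5 — no move.
  10: 10 XOR 14 = 4 < 10 — winning move (to 4).
That gives 1 winning move.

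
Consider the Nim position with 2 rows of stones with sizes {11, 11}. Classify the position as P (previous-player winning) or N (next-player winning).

P-position

Compute the nim-sum pairwise:
11 ^ 11 = 0
The nim-sum is 0, so this is a P-position: the player to move is in a losing position under optimal play.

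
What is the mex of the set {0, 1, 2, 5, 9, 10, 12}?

The values 0, 1, 2 are all present; 3 is the first non-negative integer missing from the set.

3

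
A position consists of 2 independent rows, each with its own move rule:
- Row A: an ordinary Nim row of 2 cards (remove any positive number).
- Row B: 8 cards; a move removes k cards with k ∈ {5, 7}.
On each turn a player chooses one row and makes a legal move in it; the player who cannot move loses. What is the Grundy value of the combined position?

Row A is a plain Nim row of size 2, so its Grundy value is 2.
Grundy values for row B (subtraction set {5, 7}):
g(0) = mex{} = 0
g(1) = mex{} = 0
g(2) = mex{} = 0
g(3) = mex{} = 0
g(4) = mex{} = 0
g(5) = mex{0} = 1
g(6) = mex{0} = 1
g(7) = mex{0} = 1
g(8) = mex{0} = 1
So g(8) = 1.
By the Sprague-Grundy theorem, the Grundy value of a sum of independent games is the XOR of the component values.
Combined value = 2 ⊕ 1 = 3.

3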